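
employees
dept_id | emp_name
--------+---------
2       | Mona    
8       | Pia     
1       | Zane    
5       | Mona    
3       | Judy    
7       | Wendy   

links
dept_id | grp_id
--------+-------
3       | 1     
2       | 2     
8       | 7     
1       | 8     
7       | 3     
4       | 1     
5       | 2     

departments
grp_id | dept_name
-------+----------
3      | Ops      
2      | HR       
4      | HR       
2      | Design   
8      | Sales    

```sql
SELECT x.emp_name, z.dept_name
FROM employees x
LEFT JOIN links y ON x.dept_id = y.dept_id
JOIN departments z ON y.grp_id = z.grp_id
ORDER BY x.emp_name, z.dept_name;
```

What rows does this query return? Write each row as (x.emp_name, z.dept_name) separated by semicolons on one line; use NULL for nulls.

Evaluate left to right. First `employees x LEFT JOIN links y` on dept_id: 6 row(s).
Then INNER JOIN `departments z` on grp_id: keep only rows whose y.grp_id appears in z.

(Mona, Design); (Mona, Design); (Mona, HR); (Mona, HR); (Wendy, Ops); (Zane, Sales)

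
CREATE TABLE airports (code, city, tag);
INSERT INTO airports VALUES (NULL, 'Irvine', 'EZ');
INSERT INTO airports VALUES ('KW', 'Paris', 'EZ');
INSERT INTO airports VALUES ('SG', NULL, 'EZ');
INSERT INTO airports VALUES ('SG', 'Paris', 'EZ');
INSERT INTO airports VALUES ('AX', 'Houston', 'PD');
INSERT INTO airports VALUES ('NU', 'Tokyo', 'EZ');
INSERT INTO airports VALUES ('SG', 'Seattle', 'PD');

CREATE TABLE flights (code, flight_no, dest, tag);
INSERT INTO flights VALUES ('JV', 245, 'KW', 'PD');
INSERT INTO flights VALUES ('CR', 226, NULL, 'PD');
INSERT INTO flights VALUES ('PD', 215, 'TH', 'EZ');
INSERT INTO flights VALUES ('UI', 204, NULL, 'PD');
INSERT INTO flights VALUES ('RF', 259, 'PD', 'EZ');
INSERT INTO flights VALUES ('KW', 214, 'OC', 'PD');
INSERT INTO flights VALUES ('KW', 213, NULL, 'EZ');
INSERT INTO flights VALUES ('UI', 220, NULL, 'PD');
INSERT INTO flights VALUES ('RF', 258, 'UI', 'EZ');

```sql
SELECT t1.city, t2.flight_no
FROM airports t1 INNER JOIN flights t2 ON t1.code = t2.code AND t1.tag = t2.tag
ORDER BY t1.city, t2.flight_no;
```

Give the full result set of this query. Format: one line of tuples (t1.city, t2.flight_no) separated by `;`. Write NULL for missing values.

(Paris, 213)

INNER JOIN keeps only pairs where the ON condition holds.
Matching on t1.code = t2.code AND t1.tag = t2.tag. A NULL in a compared column never satisfies the condition.
- code=NULL, tag=EZ: no matching t2 row, dropped.
- code=KW, tag=EZ: 1 matching t2 row(s), so 1 row(s) emitted.
- code=SG, tag=EZ: no matching t2 row, dropped.
- code=SG, tag=EZ: no matching t2 row, dropped.
- code=AX, tag=PD: no matching t2 row, dropped.
- code=NU, tag=EZ: no matching t2 row, dropped.
- code=SG, tag=PD: no matching t2 row, dropped.
After projecting and ordering:
t1.city | t2.flight_no
Paris | 213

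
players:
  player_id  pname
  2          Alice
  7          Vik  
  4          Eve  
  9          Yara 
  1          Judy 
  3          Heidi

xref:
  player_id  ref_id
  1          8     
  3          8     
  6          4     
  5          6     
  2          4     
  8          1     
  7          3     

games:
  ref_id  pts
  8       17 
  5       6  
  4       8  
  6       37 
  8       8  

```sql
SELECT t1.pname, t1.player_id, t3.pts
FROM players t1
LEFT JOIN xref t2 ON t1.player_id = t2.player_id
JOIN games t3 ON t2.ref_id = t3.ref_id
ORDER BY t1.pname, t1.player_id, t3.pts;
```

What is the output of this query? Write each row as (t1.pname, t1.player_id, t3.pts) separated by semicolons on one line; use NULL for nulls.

Evaluate left to right. First `players t1 LEFT JOIN xref t2` on player_id: 6 row(s).
Then INNER JOIN `games t3` on ref_id: keep only rows whose t2.ref_id appears in t3.

(Alice, 2, 8); (Heidi, 3, 8); (Heidi, 3, 17); (Judy, 1, 8); (Judy, 1, 17)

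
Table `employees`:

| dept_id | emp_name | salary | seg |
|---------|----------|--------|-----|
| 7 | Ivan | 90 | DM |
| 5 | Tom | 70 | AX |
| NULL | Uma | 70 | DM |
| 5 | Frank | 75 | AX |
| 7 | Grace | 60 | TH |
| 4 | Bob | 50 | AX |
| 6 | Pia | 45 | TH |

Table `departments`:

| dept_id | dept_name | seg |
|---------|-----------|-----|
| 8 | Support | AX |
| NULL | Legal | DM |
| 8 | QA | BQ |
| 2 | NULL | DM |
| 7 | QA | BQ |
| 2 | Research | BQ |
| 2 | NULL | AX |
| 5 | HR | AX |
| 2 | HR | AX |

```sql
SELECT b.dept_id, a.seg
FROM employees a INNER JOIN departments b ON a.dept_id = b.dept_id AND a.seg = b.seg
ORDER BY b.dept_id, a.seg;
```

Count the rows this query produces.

INNER JOIN keeps only pairs where the ON condition holds.
Matching on a.dept_id = b.dept_id AND a.seg = b.seg. A NULL in a compared column never satisfies the condition.
Matched pairs: 2.
Total: 2 rows.

2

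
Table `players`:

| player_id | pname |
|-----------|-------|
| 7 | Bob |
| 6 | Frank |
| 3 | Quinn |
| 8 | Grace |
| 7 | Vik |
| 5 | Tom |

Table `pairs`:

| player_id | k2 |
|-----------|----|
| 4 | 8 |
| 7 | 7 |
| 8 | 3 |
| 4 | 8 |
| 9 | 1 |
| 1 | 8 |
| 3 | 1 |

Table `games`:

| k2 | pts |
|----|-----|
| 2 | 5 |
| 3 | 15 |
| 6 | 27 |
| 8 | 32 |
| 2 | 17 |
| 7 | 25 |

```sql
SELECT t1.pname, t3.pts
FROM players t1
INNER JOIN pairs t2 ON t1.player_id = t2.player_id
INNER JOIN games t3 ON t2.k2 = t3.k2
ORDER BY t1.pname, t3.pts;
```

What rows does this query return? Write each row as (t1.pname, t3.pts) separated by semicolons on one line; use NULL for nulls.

(Bob, 25); (Grace, 15); (Vik, 25)

Joins associate left-to-right: players INNER JOIN pairs on player_id gives 4 intermediate row(s).
Then INNER JOIN `games t3` on k2: keep only rows whose t2.k2 appears in t3.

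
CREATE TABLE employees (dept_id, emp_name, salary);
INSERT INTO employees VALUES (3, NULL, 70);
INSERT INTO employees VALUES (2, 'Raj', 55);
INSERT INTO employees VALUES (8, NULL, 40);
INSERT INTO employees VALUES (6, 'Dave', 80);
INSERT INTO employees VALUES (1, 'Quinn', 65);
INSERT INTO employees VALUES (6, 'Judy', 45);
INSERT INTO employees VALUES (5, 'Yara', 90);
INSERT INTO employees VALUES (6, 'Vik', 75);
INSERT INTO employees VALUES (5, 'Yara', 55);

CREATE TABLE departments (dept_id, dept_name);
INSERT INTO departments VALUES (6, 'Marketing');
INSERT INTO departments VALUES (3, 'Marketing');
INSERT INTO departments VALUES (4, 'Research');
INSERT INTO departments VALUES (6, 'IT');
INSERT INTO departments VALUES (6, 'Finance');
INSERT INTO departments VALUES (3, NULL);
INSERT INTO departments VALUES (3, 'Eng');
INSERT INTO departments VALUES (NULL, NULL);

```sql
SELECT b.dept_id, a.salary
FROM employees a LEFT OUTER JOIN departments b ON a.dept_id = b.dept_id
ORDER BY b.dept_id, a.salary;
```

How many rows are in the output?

LEFT JOIN keeps every row from `employees`; unmatched rows get NULL for `departments`'s columns.
Matching on a.dept_id = b.dept_id. A NULL in a compared column never satisfies the condition.
Matched pairs: 12; unmatched a rows kept: 5.
Total: 12 matched + 5 padded = 17 rows.

17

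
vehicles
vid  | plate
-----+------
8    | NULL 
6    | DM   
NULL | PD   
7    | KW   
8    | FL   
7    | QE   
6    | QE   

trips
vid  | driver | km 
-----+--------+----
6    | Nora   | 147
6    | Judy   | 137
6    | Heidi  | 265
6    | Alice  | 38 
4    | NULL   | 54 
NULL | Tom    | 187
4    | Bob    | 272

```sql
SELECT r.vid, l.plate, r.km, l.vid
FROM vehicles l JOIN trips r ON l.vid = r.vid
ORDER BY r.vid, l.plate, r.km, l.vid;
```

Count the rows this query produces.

INNER JOIN keeps only pairs where the ON condition holds.
Matching on l.vid = r.vid. A NULL in a compared column never satisfies the condition.
Matched pairs: 8.
Total: 8 rows.

8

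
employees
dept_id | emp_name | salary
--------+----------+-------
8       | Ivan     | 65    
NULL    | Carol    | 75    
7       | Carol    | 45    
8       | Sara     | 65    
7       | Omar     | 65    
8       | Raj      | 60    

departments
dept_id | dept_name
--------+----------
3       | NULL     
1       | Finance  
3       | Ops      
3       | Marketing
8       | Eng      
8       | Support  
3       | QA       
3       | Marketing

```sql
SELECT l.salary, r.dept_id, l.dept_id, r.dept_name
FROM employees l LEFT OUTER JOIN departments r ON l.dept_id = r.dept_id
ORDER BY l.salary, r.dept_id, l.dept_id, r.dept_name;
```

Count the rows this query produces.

LEFT JOIN keeps every row from `employees`; unmatched rows get NULL for `departments`'s columns.
Matching on l.dept_id = r.dept_id. A NULL in a compared column never satisfies the condition.
- l[0] dept_id=8 → 2 match(es) in r → 2 row(s).
- l[1] dept_id=NULL → no match; kept with NULLs on the r side.
- l[2] dept_id=7 → no match; kept with NULLs on the r side.
- l[3] dept_id=8 → 2 match(es) in r → 2 row(s).
- l[4] dept_id=7 → no match; kept with NULLs on the r side.
- l[5] dept_id=8 → 2 match(es) in r → 2 row(s).
Total: 6 matched + 3 padded = 9 rows.

9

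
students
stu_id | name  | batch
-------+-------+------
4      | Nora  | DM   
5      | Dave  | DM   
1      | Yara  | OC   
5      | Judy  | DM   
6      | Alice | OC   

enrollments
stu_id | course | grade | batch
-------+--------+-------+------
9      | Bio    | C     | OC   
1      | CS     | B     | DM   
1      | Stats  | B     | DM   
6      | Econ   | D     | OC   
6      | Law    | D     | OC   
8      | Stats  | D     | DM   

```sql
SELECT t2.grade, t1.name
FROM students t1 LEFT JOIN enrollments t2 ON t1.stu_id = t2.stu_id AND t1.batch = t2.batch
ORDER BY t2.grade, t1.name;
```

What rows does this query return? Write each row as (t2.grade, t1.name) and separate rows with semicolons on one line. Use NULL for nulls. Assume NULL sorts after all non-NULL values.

LEFT JOIN keeps every row from `students`; unmatched rows get NULL for `enrollments`'s columns.
Matching on t1.stu_id = t2.stu_id AND t1.batch = t2.batch.
- t1 row (stu_id=4, batch=DM): no match → kept, t2 columns NULL.
- t1 row (stu_id=5, batch=DM): no match → kept, t2 columns NULL.
- t1 row (stu_id=1, batch=OC): no match → kept, t2 columns NULL.
- t1 row (stu_id=5, batch=DM): no match → kept, t2 columns NULL.
- t1 row (stu_id=6, batch=OC): matches 2 t2 row(s) → 2 output row(s).
After projecting and ordering:
t2.grade | t1.name
D | Alice
D | Alice
NULL | Dave
NULL | Judy
NULL | Nora
NULL | Yara

(D, Alice); (D, Alice); (NULL, Dave); (NULL, Judy); (NULL, Nora); (NULL, Yara)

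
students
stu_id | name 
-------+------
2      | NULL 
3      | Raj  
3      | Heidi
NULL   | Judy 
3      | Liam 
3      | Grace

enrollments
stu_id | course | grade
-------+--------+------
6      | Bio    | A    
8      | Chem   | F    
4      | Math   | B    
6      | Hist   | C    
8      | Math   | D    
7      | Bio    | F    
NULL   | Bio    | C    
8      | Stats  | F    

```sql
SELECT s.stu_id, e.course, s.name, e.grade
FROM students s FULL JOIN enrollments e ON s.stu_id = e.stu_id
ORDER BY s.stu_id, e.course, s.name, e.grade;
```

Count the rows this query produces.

FULL OUTER JOIN keeps every row from both sides; unmatched rows get NULL for the other side's columns.
Matching on s.stu_id = e.stu_id. A NULL in a compared column never satisfies the condition.
Matched pairs: 0; unmatched s rows kept: 6; unmatched e rows kept: 8.
Total: 0 matched + 14 padded = 14 rows.

14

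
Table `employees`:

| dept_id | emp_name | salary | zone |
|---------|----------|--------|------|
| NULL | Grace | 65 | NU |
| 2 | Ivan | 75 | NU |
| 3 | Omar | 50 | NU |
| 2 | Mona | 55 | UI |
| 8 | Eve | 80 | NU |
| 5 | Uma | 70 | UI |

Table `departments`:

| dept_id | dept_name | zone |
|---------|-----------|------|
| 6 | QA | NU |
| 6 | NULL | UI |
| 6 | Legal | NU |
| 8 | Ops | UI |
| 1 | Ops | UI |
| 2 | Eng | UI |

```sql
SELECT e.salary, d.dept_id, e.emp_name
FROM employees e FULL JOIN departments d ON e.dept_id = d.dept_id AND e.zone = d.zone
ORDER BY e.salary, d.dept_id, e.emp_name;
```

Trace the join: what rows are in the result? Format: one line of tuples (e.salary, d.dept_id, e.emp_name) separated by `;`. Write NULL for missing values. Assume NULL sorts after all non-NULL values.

FULL OUTER JOIN keeps every row from both sides; unmatched rows get NULL for the other side's columns.
Matching on e.dept_id = d.dept_id AND e.zone = d.zone. A NULL in a compared column never satisfies the condition.
Matched pairs: 1; unmatched e rows kept: 5; unmatched d rows kept: 5.

(50, NULL, Omar); (55, 2, Mona); (65, NULL, Grace); (70, NULL, Uma); (75, NULL, Ivan); (80, NULL, Eve); (NULL, 1, NULL); (NULL, 6, NULL); (NULL, 6, NULL); (NULL, 6, NULL); (NULL, 8, NULL)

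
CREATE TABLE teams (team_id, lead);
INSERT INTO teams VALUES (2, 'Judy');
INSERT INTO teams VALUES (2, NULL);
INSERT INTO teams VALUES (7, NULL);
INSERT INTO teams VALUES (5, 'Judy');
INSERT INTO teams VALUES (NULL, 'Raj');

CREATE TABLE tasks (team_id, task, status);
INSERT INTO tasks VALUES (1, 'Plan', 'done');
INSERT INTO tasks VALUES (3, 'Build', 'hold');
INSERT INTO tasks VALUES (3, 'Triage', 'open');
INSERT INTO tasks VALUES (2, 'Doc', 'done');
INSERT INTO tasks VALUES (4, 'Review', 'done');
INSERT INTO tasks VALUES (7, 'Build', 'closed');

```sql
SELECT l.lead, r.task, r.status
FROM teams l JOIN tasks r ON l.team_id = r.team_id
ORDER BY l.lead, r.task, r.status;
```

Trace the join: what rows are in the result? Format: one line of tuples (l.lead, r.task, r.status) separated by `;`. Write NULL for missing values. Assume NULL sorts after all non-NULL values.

INNER JOIN keeps only pairs where the ON condition holds.
Matching on l.team_id = r.team_id. A NULL in a compared column never satisfies the condition.
- team_id=2: 1 matching r row(s), so 1 row(s) emitted.
- team_id=2: 1 matching r row(s), so 1 row(s) emitted.
- team_id=7: 1 matching r row(s), so 1 row(s) emitted.
- team_id=5: no matching r row, dropped.
- team_id=NULL: no matching r row, dropped.
After projecting and ordering:
l.lead | r.task | r.status
Judy | Doc | done
NULL | Build | closed
NULL | Doc | done

(Judy, Doc, done); (NULL, Build, closed); (NULL, Doc, done)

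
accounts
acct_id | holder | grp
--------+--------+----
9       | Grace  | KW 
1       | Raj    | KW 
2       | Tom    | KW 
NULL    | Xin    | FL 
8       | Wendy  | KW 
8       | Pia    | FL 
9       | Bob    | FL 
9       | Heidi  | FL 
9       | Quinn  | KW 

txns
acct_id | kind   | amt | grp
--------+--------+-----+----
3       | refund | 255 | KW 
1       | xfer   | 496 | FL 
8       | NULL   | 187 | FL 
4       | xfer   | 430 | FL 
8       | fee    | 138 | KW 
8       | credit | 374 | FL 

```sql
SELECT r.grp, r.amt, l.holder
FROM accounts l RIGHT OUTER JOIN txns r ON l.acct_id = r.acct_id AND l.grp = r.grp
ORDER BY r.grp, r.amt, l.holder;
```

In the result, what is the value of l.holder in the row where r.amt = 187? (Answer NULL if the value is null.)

RIGHT JOIN keeps every row from `txns`; unmatched rows get NULL for `accounts`'s columns.
Matching on l.acct_id = r.acct_id AND l.grp = r.grp. A NULL in a compared column never satisfies the condition.
Matched pairs: 3; unmatched r rows kept: 3.

Pia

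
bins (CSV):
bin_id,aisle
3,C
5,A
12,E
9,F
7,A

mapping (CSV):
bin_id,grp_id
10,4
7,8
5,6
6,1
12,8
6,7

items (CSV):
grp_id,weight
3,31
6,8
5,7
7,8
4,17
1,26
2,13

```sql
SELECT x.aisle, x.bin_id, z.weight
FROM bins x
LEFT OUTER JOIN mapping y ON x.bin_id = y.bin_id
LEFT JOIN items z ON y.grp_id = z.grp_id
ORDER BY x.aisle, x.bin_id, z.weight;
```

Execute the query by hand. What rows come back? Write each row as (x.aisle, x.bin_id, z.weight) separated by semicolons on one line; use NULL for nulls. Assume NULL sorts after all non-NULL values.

Step 1 — x LEFT JOIN y on bin_id → 5 row(s).
Then LEFT JOIN `items z` on grp_id: each of those 5 rows is kept; rows whose y.grp_id has no match in z get NULL for z's columns.

(A, 5, 8); (A, 7, NULL); (C, 3, NULL); (E, 12, NULL); (F, 9, NULL)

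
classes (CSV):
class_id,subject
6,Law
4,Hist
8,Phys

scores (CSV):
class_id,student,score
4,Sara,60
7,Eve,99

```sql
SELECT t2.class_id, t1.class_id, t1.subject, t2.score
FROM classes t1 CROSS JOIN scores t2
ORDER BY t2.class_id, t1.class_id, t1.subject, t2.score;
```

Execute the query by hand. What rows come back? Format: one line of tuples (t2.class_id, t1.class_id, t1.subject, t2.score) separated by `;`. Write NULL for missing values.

(4, 4, Hist, 60); (4, 6, Law, 60); (4, 8, Phys, 60); (7, 4, Hist, 99); (7, 6, Law, 99); (7, 8, Phys, 99)

CROSS JOIN pairs every row of `classes` with every row of `scores`: 3 × 2 = 6 rows.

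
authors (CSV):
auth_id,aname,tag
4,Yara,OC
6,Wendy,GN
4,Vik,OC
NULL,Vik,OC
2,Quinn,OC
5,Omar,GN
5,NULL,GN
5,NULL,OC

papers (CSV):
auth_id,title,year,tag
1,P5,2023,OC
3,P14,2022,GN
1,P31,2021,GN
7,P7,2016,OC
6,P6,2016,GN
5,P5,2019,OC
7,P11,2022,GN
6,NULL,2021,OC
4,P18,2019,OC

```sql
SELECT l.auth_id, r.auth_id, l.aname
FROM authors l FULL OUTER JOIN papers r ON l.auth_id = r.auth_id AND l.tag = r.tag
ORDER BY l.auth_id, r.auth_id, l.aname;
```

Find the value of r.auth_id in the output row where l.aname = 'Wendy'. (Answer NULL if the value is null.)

FULL OUTER JOIN keeps every row from both sides; unmatched rows get NULL for the other side's columns.
Matching on l.auth_id = r.auth_id AND l.tag = r.tag. A NULL in a compared column never satisfies the condition.
- auth_id=4, tag=OC: 1 matching r row(s), so 1 row(s) emitted.
- auth_id=6, tag=GN: 1 matching r row(s), so 1 row(s) emitted.
- auth_id=4, tag=OC: 1 matching r row(s), so 1 row(s) emitted.
- auth_id=NULL, tag=OC: no r row matches, row kept with r columns NULL.
- auth_id=2, tag=OC: no r row matches, row kept with r columns NULL.
- auth_id=5, tag=GN: no r row matches, row kept with r columns NULL.
- auth_id=5, tag=GN: no r row matches, row kept with r columns NULL.
- auth_id=5, tag=OC: 1 matching r row(s), so 1 row(s) emitted.
- plus 6 unmatched r row(s), each kept with NULL l columns.

6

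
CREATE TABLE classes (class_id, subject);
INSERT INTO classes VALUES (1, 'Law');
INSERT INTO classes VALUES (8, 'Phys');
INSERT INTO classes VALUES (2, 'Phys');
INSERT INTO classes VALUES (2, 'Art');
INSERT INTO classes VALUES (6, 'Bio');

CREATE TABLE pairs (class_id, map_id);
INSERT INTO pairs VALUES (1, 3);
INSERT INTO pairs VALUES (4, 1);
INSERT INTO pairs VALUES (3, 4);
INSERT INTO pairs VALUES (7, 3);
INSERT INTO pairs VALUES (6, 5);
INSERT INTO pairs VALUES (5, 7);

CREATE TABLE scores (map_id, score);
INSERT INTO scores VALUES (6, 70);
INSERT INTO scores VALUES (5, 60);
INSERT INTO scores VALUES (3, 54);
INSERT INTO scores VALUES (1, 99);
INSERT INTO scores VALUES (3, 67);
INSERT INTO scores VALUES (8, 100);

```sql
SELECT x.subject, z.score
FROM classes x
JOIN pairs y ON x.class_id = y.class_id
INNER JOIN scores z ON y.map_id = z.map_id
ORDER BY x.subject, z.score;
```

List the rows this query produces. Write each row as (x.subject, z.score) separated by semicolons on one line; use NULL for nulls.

(Bio, 60); (Law, 54); (Law, 67)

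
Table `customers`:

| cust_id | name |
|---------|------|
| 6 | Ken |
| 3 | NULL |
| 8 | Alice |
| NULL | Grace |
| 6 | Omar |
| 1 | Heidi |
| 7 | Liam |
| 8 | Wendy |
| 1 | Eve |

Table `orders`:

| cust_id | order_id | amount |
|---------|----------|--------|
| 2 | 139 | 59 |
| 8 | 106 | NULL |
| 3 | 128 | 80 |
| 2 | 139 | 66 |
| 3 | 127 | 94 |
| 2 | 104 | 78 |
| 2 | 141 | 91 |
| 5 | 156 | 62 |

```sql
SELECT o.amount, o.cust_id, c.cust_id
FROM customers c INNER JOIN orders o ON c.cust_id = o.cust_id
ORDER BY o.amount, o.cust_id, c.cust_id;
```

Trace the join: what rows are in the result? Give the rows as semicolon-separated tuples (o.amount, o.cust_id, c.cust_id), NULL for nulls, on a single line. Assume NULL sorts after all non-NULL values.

(80, 3, 3); (94, 3, 3); (NULL, 8, 8); (NULL, 8, 8)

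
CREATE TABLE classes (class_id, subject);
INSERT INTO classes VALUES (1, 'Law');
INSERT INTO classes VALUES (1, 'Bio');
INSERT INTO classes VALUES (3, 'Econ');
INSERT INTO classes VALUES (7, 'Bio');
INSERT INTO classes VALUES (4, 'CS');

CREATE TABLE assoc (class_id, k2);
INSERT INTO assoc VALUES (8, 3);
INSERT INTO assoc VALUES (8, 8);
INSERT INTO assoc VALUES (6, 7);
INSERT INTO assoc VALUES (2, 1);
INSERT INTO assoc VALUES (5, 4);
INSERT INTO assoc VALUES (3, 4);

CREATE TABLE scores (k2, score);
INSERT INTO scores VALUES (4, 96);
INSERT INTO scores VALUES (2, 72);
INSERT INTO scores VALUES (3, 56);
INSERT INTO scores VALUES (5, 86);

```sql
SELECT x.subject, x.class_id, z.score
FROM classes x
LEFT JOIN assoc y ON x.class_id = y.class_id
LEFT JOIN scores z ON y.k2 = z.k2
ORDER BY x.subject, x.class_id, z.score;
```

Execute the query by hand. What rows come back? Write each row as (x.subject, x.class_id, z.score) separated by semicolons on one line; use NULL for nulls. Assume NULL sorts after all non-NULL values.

Evaluate left to right. First `classes x LEFT JOIN assoc y` on class_id: 5 row(s).
Then LEFT JOIN `scores z` on k2: each of those 5 rows is kept; rows whose y.k2 has no match in z get NULL for z's columns.

(Bio, 1, NULL); (Bio, 7, NULL); (CS, 4, NULL); (Econ, 3, 96); (Law, 1, NULL)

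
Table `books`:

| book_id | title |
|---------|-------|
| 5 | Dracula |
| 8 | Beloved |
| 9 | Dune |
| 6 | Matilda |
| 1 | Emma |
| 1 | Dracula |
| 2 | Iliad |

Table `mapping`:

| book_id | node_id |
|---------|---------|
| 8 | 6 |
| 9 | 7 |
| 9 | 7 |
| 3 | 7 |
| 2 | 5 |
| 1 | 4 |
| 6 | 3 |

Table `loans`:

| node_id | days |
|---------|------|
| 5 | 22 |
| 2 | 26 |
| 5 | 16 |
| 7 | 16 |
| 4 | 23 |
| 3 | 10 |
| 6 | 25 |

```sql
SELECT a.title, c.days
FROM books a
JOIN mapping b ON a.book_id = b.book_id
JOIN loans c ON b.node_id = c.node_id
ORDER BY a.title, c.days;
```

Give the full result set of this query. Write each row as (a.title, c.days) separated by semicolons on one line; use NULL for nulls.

(Beloved, 25); (Dracula, 23); (Dune, 16); (Dune, 16); (Emma, 23); (Iliad, 16); (Iliad, 22); (Matilda, 10)

Joins associate left-to-right: books INNER JOIN mapping on book_id gives 7 intermediate row(s).
Then INNER JOIN `loans c` on node_id: keep only rows whose b.node_id appears in c.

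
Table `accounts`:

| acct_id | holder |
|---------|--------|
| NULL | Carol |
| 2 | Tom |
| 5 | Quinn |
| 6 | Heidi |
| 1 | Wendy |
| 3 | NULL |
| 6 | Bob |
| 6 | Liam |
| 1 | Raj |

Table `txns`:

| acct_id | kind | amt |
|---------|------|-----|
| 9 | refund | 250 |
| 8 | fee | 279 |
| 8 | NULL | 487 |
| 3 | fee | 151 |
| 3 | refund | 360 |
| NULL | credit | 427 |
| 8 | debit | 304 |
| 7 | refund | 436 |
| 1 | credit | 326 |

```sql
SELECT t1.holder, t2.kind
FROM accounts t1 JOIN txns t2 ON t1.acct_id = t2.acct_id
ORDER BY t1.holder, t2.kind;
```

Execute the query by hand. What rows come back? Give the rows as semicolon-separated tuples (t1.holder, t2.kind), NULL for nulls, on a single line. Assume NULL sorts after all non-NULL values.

(Raj, credit); (Wendy, credit); (NULL, fee); (NULL, refund)

INNER JOIN keeps only pairs where the ON condition holds.
Matching on t1.acct_id = t2.acct_id. A NULL in a compared column never satisfies the condition.
- t1[0] acct_id=NULL → no match; dropped.
- t1[1] acct_id=2 → no match; dropped.
- t1[2] acct_id=5 → no match; dropped.
- t1[3] acct_id=6 → no match; dropped.
- t1[4] acct_id=1 → 1 match(es) in t2 → 1 row(s).
- t1[5] acct_id=3 → 2 match(es) in t2 → 2 row(s).
- t1[6] acct_id=6 → no match; dropped.
- t1[7] acct_id=6 → no match; dropped.
- t1[8] acct_id=1 → 1 match(es) in t2 → 1 row(s).
After projecting and ordering:
t1.holder | t2.kind
Raj | credit
Wendy | credit
NULL | fee
NULL | refund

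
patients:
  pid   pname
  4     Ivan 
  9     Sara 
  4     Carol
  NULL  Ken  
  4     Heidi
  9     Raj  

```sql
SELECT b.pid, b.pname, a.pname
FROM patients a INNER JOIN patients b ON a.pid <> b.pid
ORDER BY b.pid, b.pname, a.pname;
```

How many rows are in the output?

12

INNER JOIN keeps only pairs where the ON condition holds.
Matching on a.pid <> b.pid. A NULL in a compared column never satisfies the condition.
- a (pid=4) pairs with 2 row(s) of b.
- a (pid=9) pairs with 3 row(s) of b.
- a (pid=4) pairs with 2 row(s) of b.
- a (pid=NULL) has no partner → excluded.
- a (pid=4) pairs with 2 row(s) of b.
- a (pid=9) pairs with 3 row(s) of b.
Total: 12 rows.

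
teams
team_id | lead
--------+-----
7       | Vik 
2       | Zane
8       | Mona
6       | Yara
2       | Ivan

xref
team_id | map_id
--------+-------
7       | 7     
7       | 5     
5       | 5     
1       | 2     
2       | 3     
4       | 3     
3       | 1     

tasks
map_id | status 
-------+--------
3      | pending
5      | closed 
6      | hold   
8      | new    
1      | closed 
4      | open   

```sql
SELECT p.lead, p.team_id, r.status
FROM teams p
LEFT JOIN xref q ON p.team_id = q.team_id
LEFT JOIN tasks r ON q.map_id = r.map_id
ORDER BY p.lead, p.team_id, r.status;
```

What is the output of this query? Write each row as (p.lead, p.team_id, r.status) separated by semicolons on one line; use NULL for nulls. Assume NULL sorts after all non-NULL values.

(Ivan, 2, pending); (Mona, 8, NULL); (Vik, 7, closed); (Vik, 7, NULL); (Yara, 6, NULL); (Zane, 2, pending)

Joins associate left-to-right: teams LEFT JOIN xref on team_id gives 6 intermediate row(s).
Then LEFT JOIN `tasks r` on map_id: each of those 6 rows is kept; rows whose q.map_id has no match in r get NULL for r's columns.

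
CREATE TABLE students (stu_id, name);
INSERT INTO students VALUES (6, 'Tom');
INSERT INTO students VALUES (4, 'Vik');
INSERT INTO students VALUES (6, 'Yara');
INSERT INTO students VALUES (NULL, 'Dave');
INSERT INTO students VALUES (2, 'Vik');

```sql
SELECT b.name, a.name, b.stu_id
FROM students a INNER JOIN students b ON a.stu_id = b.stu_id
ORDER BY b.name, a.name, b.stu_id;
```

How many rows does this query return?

INNER JOIN keeps only pairs where the ON condition holds.
Matching on a.stu_id = b.stu_id. A NULL in a compared column never satisfies the condition.
- a row (stu_id=6): matches 2 b row(s) → 2 output row(s).
- a row (stu_id=4): matches 1 b row(s) → 1 output row(s).
- a row (stu_id=6): matches 2 b row(s) → 2 output row(s).
- a row (stu_id=NULL): no match → dropped.
- a row (stu_id=2): matches 1 b row(s) → 1 output row(s).
Total: 6 rows.

6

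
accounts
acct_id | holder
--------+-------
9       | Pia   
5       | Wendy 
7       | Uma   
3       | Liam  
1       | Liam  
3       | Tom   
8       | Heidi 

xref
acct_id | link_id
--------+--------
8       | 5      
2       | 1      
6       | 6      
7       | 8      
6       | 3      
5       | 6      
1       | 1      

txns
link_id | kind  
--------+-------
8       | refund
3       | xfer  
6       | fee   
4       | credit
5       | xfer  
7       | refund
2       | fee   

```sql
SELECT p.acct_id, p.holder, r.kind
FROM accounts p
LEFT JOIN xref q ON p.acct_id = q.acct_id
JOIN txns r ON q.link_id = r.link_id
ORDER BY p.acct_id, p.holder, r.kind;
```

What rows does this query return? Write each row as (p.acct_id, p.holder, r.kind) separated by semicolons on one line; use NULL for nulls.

(5, Wendy, fee); (7, Uma, refund); (8, Heidi, xfer)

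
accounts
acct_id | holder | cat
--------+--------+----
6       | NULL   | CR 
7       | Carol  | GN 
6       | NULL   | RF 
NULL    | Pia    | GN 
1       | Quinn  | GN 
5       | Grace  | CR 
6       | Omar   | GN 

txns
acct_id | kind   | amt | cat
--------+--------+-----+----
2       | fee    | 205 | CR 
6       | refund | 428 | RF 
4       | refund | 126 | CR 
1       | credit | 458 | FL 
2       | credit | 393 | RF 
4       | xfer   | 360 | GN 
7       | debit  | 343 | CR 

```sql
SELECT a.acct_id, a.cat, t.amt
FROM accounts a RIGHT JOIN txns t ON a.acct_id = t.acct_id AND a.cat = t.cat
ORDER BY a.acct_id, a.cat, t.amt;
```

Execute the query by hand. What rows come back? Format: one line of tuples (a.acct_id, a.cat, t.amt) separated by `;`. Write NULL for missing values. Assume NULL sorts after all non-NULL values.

RIGHT JOIN keeps every row from `txns`; unmatched rows get NULL for `accounts`'s columns.
Matching on a.acct_id = t.acct_id AND a.cat = t.cat. A NULL in a compared column never satisfies the condition.
Matched pairs: 1; unmatched t rows kept: 6.

(6, RF, 428); (NULL, NULL, 126); (NULL, NULL, 205); (NULL, NULL, 343); (NULL, NULL, 360); (NULL, NULL, 393); (NULL, NULL, 458)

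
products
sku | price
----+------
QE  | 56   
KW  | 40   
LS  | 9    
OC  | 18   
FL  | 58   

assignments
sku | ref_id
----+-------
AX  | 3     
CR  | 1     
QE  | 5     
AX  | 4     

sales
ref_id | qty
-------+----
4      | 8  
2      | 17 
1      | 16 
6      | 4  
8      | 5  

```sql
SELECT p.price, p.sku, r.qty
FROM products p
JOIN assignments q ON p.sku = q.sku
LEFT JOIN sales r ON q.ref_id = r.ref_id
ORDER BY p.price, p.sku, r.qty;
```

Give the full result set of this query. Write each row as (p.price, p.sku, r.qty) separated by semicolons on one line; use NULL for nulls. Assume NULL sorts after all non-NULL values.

Joins associate left-to-right: products INNER JOIN assignments on sku gives 1 intermediate row(s).
Then LEFT JOIN `sales r` on ref_id: each of those 1 rows is kept; rows whose q.ref_id has no match in r get NULL for r's columns.

(56, QE, NULL)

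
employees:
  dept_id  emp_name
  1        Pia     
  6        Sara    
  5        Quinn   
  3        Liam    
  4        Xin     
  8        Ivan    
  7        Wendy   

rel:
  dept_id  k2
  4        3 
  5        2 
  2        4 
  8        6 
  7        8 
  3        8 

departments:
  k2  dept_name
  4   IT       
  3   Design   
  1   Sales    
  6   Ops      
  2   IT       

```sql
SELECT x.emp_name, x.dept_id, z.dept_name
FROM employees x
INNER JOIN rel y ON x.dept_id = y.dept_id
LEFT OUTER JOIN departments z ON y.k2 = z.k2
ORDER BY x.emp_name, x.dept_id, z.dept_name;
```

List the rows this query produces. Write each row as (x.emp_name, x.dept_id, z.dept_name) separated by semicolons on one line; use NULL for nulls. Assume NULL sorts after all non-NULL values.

(Ivan, 8, Ops); (Liam, 3, NULL); (Quinn, 5, IT); (Wendy, 7, NULL); (Xin, 4, Design)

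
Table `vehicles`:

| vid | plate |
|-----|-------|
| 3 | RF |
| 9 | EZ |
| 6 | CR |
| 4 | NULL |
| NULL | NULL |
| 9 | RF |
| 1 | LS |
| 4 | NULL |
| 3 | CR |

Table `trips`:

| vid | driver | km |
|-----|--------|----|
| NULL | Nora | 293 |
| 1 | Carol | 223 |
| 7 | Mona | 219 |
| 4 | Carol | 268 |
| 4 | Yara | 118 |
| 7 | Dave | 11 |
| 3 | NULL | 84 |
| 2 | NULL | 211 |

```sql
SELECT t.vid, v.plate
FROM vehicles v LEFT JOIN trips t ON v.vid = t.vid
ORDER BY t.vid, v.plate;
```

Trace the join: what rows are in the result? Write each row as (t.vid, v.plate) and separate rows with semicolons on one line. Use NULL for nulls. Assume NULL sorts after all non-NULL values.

(1, LS); (3, CR); (3, RF); (4, NULL); (4, NULL); (4, NULL); (4, NULL); (NULL, CR); (NULL, EZ); (NULL, RF); (NULL, NULL)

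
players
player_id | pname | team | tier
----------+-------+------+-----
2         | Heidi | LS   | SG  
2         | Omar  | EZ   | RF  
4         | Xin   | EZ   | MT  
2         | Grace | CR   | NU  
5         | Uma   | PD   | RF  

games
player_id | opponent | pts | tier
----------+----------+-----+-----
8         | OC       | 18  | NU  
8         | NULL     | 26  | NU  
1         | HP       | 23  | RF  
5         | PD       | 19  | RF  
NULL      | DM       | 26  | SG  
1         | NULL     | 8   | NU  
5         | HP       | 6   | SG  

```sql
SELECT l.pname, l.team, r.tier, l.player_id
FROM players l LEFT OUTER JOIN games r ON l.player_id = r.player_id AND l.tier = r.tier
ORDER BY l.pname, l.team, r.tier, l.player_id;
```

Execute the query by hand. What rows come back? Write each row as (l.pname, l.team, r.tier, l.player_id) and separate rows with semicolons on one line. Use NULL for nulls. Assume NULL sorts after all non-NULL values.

(Grace, CR, NULL, 2); (Heidi, LS, NULL, 2); (Omar, EZ, NULL, 2); (Uma, PD, RF, 5); (Xin, EZ, NULL, 4)

LEFT JOIN keeps every row from `players`; unmatched rows get NULL for `games`'s columns.
Matching on l.player_id = r.player_id AND l.tier = r.tier. A NULL in a compared column never satisfies the condition.
- l row (player_id=2, tier=SG): no match → kept, r columns NULL.
- l row (player_id=2, tier=RF): no match → kept, r columns NULL.
- l row (player_id=4, tier=MT): no match → kept, r columns NULL.
- l row (player_id=2, tier=NU): no match → kept, r columns NULL.
- l row (player_id=5, tier=RF): matches 1 r row(s) → 1 output row(s).
After projecting and ordering:
l.pname | l.team | r.tier | l.player_id
Grace | CR | NULL | 2
Heidi | LS | NULL | 2
Omar | EZ | NULL | 2
Uma | PD | RF | 5
Xin | EZ | NULL | 4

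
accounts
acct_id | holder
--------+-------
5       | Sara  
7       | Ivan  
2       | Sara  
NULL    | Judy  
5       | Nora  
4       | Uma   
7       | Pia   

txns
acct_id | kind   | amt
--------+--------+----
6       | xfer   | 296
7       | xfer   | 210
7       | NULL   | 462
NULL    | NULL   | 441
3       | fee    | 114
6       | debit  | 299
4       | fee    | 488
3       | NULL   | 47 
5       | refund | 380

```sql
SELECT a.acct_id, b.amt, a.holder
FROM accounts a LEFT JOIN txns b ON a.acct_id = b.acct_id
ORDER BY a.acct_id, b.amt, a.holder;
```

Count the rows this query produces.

9

LEFT JOIN keeps every row from `accounts`; unmatched rows get NULL for `txns`'s columns.
Matching on a.acct_id = b.acct_id. A NULL in a compared column never satisfies the condition.
- a[0] acct_id=5 → 1 match(es) in b → 1 row(s).
- a[1] acct_id=7 → 2 match(es) in b → 2 row(s).
- a[2] acct_id=2 → no match; kept with NULLs on the b side.
- a[3] acct_id=NULL → no match; kept with NULLs on the b side.
- a[4] acct_id=5 → 1 match(es) in b → 1 row(s).
- a[5] acct_id=4 → 1 match(es) in b → 1 row(s).
- a[6] acct_id=7 → 2 match(es) in b → 2 row(s).
Total: 7 matched + 2 padded = 9 rows.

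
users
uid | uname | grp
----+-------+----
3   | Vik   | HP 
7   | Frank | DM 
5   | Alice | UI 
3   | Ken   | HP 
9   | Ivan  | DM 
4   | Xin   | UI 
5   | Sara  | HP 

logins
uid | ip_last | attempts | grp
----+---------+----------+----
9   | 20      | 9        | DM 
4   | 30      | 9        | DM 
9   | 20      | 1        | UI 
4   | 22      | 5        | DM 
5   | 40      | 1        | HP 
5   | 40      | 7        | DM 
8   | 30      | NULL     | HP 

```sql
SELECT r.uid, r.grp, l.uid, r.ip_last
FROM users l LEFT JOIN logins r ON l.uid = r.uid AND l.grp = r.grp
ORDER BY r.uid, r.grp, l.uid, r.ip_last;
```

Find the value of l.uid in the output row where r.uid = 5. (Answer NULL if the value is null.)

5

LEFT JOIN keeps every row from `users`; unmatched rows get NULL for `logins`'s columns.
Matching on l.uid = r.uid AND l.grp = r.grp.
Matched pairs: 2; unmatched l rows kept: 5.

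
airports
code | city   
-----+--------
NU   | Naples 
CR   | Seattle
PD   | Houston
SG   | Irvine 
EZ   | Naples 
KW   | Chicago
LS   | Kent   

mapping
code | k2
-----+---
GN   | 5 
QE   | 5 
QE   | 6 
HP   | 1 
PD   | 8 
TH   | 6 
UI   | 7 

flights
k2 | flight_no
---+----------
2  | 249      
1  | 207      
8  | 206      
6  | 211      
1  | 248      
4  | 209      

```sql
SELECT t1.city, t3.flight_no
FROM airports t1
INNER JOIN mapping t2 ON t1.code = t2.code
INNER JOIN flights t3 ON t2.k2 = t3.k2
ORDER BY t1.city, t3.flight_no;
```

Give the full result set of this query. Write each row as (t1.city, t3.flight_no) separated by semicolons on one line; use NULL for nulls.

(Houston, 206)

Joins associate left-to-right: airports INNER JOIN mapping on code gives 1 intermediate row(s).
Then INNER JOIN `flights t3` on k2: keep only rows whose t2.k2 appears in t3.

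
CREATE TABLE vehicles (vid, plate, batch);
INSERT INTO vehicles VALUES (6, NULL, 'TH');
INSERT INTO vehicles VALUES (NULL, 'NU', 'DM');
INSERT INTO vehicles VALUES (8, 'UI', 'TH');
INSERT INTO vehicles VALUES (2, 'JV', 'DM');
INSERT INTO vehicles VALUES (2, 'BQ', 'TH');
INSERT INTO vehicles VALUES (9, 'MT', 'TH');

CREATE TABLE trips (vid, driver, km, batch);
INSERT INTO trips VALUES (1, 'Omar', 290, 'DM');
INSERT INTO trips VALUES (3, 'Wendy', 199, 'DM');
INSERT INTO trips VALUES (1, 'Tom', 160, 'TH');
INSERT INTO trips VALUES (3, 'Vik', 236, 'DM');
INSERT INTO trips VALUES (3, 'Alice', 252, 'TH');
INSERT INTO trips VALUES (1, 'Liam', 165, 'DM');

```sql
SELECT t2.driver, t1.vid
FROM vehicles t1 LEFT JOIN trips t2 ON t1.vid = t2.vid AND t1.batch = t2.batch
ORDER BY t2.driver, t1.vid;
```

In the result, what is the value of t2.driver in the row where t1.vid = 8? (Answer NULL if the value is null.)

LEFT JOIN keeps every row from `vehicles`; unmatched rows get NULL for `trips`'s columns.
Matching on t1.vid = t2.vid AND t1.batch = t2.batch. A NULL in a compared column never satisfies the condition.
Matched pairs: 0; unmatched t1 rows kept: 6.

NULL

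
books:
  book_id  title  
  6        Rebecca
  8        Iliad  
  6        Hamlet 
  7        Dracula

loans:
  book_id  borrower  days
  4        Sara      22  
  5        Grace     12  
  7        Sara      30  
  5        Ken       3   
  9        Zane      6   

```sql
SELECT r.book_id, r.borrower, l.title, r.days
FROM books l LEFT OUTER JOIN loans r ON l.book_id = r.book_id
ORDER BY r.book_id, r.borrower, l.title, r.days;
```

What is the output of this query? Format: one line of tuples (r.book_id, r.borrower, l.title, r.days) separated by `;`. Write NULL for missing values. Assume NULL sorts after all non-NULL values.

LEFT JOIN keeps every row from `books`; unmatched rows get NULL for `loans`'s columns.
Matching on l.book_id = r.book_id.
Matched pairs: 1; unmatched l rows kept: 3.

(7, Sara, Dracula, 30); (NULL, NULL, Hamlet, NULL); (NULL, NULL, Iliad, NULL); (NULL, NULL, Rebecca, NULL)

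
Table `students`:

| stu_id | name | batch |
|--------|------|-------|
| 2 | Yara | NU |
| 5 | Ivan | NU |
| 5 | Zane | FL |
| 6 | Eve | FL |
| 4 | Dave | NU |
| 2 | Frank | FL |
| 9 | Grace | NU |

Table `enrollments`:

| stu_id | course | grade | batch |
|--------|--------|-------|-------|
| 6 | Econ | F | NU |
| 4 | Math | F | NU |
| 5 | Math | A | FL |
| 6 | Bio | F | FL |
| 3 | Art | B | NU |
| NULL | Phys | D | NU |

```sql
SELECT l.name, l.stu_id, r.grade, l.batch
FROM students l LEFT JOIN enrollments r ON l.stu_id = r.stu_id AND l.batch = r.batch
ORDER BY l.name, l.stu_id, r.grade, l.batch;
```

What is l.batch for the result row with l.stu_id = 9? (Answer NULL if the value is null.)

LEFT JOIN keeps every row from `students`; unmatched rows get NULL for `enrollments`'s columns.
Matching on l.stu_id = r.stu_id AND l.batch = r.batch. A NULL in a compared column never satisfies the condition.
- l row (stu_id=2, batch=NU): no match → kept, r columns NULL.
- l row (stu_id=5, batch=NU): no match → kept, r columns NULL.
- l row (stu_id=5, batch=FL): matches 1 r row(s) → 1 output row(s).
- l row (stu_id=6, batch=FL): matches 1 r row(s) → 1 output row(s).
- l row (stu_id=4, batch=NU): matches 1 r row(s) → 1 output row(s).
- l row (stu_id=2, batch=FL): no match → kept, r columns NULL.
- l row (stu_id=9, batch=NU): no match → kept, r columns NULL.

NU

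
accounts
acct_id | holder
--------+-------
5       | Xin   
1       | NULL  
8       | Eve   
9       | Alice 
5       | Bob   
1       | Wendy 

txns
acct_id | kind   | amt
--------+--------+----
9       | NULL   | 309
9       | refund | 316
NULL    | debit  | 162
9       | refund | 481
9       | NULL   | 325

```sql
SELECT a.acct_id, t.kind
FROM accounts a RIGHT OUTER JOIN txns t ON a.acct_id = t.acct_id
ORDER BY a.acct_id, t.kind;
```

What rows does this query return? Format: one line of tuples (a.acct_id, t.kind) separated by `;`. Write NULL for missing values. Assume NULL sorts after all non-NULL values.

RIGHT JOIN keeps every row from `txns`; unmatched rows get NULL for `accounts`'s columns.
Matching on a.acct_id = t.acct_id. A NULL in a compared column never satisfies the condition.
Matched pairs: 4; unmatched t rows kept: 1.

(9, refund); (9, refund); (9, NULL); (9, NULL); (NULL, debit)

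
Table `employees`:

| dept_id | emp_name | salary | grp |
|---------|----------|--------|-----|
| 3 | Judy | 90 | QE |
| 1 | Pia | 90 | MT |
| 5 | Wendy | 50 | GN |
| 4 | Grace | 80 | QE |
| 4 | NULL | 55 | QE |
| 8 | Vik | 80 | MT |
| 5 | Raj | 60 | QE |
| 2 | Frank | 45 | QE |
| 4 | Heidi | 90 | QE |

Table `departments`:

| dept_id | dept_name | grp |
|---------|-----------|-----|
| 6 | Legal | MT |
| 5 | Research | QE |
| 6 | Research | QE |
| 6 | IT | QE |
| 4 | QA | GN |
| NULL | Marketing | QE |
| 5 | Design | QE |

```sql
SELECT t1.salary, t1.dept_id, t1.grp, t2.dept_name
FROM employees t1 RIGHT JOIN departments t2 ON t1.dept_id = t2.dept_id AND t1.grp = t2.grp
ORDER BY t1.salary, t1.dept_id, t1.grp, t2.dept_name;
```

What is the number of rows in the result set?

7

RIGHT JOIN keeps every row from `departments`; unmatched rows get NULL for `employees`'s columns.
Matching on t1.dept_id = t2.dept_id AND t1.grp = t2.grp. A NULL in a compared column never satisfies the condition.
Matched pairs: 2; unmatched t2 rows kept: 5.
Total: 2 matched + 5 padded = 7 rows.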